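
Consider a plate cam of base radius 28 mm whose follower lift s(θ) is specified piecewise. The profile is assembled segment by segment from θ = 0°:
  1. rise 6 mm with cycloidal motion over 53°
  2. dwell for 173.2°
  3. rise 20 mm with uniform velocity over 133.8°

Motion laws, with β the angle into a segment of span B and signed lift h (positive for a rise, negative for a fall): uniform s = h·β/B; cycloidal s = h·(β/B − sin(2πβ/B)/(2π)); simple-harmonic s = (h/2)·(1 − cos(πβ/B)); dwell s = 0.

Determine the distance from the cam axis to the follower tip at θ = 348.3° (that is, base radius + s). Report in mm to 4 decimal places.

seg 1 [0°–53°] cycloidal, h=6: full span → s += 6 → s = 6.0000
seg 2 [53°–226.2°] dwell: s stays 6.0000
seg 3 [226.2°–360°] uniform, h=20: θ=348.3° here. β=122.1, B=133.8. 20·122.1/133.8 = 18.2511 → s = 24.2511
radial distance = base radius + s = 28 + 24.2511 = 52.2511

52.2511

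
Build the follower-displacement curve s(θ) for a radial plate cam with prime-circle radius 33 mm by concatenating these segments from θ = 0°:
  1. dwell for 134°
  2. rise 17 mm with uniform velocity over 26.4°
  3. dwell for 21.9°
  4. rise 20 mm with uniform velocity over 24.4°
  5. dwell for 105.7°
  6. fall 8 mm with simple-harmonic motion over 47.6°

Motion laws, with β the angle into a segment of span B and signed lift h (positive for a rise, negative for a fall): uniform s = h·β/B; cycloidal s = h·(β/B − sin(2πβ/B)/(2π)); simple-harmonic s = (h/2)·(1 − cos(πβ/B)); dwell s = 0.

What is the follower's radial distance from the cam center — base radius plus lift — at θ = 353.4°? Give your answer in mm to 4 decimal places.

seg 1 [0°–134°] dwell: s stays 0.0000
seg 2 [134°–160.4°] uniform, h=17: full span → s += 17 → s = 17.0000
seg 3 [160.4°–182.3°] dwell: s stays 17.0000
seg 4 [182.3°–206.7°] uniform, h=20: full span → s += 20 → s = 37.0000
seg 5 [206.7°–312.4°] dwell: s stays 37.0000
seg 6 [312.4°–360°] simple-harmonic, h=-8: θ=353.4° here. β=41, B=47.6. -8/2·(1 − cos(π·0.8613)) = -7.6265 → s = 29.3735
radial distance = base radius + s = 33 + 29.3735 = 62.3735

62.3735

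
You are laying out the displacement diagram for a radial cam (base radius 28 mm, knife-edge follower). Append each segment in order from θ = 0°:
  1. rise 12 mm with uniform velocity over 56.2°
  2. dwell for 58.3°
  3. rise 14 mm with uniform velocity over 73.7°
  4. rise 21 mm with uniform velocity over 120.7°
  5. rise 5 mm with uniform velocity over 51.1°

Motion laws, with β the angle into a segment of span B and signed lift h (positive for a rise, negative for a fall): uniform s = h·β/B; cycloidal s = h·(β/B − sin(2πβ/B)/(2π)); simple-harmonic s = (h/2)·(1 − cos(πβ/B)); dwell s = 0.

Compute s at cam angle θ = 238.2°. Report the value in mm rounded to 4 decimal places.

seg 1 [0°–56.2°] uniform, h=12: full span → s += 12 → s = 12.0000
seg 2 [56.2°–114.5°] dwell: s stays 12.0000
seg 3 [114.5°–188.2°] uniform, h=14: full span → s += 14 → s = 26.0000
seg 4 [188.2°–308.9°] uniform, h=21: θ=238.2° here. β=50, B=120.7. 21·50/120.7 = 8.6993 → s = 34.6993

34.6993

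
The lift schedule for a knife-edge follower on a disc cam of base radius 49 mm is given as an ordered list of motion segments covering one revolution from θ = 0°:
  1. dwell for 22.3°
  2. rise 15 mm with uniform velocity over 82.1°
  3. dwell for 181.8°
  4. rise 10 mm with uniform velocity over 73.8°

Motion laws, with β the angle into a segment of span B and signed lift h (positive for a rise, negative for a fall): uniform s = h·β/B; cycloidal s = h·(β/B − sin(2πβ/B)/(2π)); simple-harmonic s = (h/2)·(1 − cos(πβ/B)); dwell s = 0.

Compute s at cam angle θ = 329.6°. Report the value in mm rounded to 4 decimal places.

seg 1 [0°–22.3°] dwell: s stays 0.0000
seg 2 [22.3°–104.4°] uniform, h=15: full span → s += 15 → s = 15.0000
seg 3 [104.4°–286.2°] dwell: s stays 15.0000
seg 4 [286.2°–360°] uniform, h=10: θ=329.6° here. β=43.4, B=73.8. 10·43.4/73.8 = 5.8808 → s = 20.8808

20.8808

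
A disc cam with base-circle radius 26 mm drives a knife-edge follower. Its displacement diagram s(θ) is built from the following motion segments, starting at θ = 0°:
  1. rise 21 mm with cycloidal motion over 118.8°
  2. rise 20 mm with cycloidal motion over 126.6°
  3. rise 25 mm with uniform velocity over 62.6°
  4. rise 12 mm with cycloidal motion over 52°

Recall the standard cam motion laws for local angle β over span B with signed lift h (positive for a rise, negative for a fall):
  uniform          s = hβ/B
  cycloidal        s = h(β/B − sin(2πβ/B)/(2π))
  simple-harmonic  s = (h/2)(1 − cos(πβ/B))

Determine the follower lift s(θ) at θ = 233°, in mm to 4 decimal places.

seg 1 [0°–118.8°] cycloidal, h=21: full span → s += 21 → s = 21.0000
seg 2 [118.8°–245.4°] cycloidal, h=20: θ=233° here. β=114.2, B=126.6. 20·(0.9021 − sin(2π·0.9021)/(2π)) = 19.8787 → s = 40.8787

40.8787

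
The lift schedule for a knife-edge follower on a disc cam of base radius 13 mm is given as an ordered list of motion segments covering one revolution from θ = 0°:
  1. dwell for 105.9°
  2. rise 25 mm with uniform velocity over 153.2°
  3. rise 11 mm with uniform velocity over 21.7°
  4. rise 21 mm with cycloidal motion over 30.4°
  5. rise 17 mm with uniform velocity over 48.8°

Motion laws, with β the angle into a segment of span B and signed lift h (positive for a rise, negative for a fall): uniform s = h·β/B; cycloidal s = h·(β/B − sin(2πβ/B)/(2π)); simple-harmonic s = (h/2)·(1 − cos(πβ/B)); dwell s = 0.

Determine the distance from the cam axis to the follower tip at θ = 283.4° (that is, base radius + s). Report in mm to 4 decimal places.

seg 1 [0°–105.9°] dwell: s stays 0.0000
seg 2 [105.9°–259.1°] uniform, h=25: full span → s += 25 → s = 25.0000
seg 3 [259.1°–280.8°] uniform, h=11: full span → s += 11 → s = 36.0000
seg 4 [280.8°–311.2°] cycloidal, h=21: θ=283.4° here. β=2.6, B=30.4. 21·(0.0855 − sin(2π·0.0855)/(2π)) = 0.0852 → s = 36.0852
radial distance = base radius + s = 13 + 36.0852 = 49.0852

49.0852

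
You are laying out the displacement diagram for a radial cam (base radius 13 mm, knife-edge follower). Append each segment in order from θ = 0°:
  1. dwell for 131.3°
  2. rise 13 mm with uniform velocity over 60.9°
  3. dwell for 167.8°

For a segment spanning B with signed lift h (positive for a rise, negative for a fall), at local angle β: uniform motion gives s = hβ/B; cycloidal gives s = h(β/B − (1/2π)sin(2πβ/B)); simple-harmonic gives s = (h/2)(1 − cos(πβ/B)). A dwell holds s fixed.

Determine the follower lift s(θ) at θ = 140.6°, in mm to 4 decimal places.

seg 1 [0°–131.3°] dwell: s stays 0.0000
seg 2 [131.3°–192.2°] uniform, h=13: θ=140.6° here. β=9.3, B=60.9. 13·9.3/60.9 = 1.9852 → s = 1.9852

1.9852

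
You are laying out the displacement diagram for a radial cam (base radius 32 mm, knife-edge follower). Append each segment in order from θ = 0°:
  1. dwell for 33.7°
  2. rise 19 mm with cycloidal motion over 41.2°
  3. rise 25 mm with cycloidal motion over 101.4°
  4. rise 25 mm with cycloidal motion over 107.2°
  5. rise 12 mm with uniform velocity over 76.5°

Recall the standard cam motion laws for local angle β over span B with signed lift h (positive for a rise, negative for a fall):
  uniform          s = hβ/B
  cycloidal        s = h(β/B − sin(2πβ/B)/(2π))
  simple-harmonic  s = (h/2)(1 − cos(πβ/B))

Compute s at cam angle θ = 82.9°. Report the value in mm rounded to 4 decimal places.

seg 1 [0°–33.7°] dwell: s stays 0.0000
seg 2 [33.7°–74.9°] cycloidal, h=19: full span → s += 19 → s = 19.0000
seg 3 [74.9°–176.3°] cycloidal, h=25: θ=82.9° here. β=8, B=101.4. 25·(0.0789 − sin(2π·0.0789)/(2π)) = 0.0798 → s = 19.0798

19.0798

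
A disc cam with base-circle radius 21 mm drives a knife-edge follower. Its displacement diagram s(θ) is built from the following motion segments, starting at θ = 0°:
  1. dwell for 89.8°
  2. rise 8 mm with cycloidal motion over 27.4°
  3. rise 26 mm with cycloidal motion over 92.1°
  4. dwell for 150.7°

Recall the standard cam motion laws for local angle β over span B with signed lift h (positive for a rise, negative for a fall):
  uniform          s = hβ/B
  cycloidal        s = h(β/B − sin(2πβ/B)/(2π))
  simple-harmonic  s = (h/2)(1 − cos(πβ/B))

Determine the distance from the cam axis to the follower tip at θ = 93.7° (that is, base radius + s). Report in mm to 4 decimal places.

seg 1 [0°–89.8°] dwell: s stays 0.0000
seg 2 [89.8°–117.2°] cycloidal, h=8: θ=93.7° here. β=3.9, B=27.4. 8·(0.1423 − sin(2π·0.1423)/(2π)) = 0.1458 → s = 0.1458
radial distance = base radius + s = 21 + 0.1458 = 21.1458

21.1458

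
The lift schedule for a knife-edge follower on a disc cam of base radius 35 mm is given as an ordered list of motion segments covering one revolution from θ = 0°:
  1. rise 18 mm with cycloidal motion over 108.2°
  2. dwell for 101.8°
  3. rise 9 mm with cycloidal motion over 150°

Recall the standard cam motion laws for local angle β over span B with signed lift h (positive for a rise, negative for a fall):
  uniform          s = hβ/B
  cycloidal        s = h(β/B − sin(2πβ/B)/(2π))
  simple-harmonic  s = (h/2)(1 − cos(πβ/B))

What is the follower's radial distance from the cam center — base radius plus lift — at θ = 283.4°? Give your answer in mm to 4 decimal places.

seg 1 [0°–108.2°] cycloidal, h=18: full span → s += 18 → s = 18.0000
seg 2 [108.2°–210°] dwell: s stays 18.0000
seg 3 [210°–360°] cycloidal, h=9: θ=283.4° here. β=73.4, B=150. 9·(0.4893 − sin(2π·0.4893)/(2π)) = 4.3081 → s = 22.3081
radial distance = base radius + s = 35 + 22.3081 = 57.3081

57.3081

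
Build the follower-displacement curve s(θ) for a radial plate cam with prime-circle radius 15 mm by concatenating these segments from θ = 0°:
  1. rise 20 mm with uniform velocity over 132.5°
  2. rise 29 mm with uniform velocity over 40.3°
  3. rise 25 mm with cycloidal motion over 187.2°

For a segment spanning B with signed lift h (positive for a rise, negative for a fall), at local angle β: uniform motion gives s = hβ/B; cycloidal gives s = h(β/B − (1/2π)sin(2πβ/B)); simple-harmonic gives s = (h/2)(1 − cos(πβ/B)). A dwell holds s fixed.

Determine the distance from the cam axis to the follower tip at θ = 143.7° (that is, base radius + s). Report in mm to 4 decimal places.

seg 1 [0°–132.5°] uniform, h=20: full span → s += 20 → s = 20.0000
seg 2 [132.5°–172.8°] uniform, h=29: θ=143.7° here. β=11.2, B=40.3. 29·11.2/40.3 = 8.0596 → s = 28.0596
radial distance = base radius + s = 15 + 28.0596 = 43.0596

43.0596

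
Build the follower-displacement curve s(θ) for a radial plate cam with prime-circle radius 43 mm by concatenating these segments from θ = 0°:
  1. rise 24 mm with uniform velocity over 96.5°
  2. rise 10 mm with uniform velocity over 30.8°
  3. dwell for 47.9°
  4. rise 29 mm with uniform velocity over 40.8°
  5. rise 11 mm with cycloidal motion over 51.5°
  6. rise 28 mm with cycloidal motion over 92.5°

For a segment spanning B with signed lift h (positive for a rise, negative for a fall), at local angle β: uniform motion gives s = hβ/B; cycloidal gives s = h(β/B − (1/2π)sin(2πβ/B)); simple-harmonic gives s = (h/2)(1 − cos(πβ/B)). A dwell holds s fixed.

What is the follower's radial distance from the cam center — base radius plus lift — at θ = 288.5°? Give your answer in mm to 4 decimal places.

seg 1 [0°–96.5°] uniform, h=24: full span → s += 24 → s = 24.0000
seg 2 [96.5°–127.3°] uniform, h=10: full span → s += 10 → s = 34.0000
seg 3 [127.3°–175.2°] dwell: s stays 34.0000
seg 4 [175.2°–216°] uniform, h=29: full span → s += 29 → s = 63.0000
seg 5 [216°–267.5°] cycloidal, h=11: full span → s += 11 → s = 74.0000
seg 6 [267.5°–360°] cycloidal, h=28: θ=288.5° here. β=21, B=92.5. 28·(0.2270 − sin(2π·0.2270)/(2π)) = 1.9468 → s = 75.9468
radial distance = base radius + s = 43 + 75.9468 = 118.9468

118.9468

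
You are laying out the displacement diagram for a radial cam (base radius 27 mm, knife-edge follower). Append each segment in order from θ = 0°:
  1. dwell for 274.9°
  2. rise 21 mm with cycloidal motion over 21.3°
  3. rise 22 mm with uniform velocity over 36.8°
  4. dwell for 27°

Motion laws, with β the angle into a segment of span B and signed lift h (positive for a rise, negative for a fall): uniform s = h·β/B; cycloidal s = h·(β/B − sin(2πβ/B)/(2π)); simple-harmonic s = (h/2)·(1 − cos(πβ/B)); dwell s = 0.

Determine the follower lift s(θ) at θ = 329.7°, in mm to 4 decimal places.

seg 1 [0°–274.9°] dwell: s stays 0.0000
seg 2 [274.9°–296.2°] cycloidal, h=21: full span → s += 21 → s = 21.0000
seg 3 [296.2°–333°] uniform, h=22: θ=329.7° here. β=33.5, B=36.8. 22·33.5/36.8 = 20.0272 → s = 41.0272

41.0272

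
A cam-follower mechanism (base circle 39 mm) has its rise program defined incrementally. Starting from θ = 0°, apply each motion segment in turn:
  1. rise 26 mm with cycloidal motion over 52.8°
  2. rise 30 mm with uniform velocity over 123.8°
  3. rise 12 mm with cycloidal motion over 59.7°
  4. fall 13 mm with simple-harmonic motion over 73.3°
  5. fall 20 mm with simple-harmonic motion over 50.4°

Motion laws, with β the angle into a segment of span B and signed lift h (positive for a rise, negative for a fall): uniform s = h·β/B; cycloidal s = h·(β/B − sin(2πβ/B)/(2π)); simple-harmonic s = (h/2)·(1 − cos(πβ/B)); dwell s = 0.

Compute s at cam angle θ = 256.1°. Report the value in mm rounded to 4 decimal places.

seg 1 [0°–52.8°] cycloidal, h=26: full span → s += 26 → s = 26.0000
seg 2 [52.8°–176.6°] uniform, h=30: full span → s += 30 → s = 56.0000
seg 3 [176.6°–236.3°] cycloidal, h=12: full span → s += 12 → s = 68.0000
seg 4 [236.3°–309.6°] simple-harmonic, h=-13: θ=256.1° here. β=19.8, B=73.3. -13/2·(1 − cos(π·0.2701)) = -2.2034 → s = 65.7966

65.7966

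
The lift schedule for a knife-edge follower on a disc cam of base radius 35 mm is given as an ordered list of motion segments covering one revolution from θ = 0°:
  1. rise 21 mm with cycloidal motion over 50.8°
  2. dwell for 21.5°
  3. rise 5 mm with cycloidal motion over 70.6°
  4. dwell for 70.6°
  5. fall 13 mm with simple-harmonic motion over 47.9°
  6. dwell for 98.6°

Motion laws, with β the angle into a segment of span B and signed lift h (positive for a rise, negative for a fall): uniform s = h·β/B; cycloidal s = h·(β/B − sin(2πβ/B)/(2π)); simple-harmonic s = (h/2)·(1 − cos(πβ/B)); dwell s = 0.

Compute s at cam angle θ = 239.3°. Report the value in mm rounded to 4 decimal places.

seg 1 [0°–50.8°] cycloidal, h=21: full span → s += 21 → s = 21.0000
seg 2 [50.8°–72.3°] dwell: s stays 21.0000
seg 3 [72.3°–142.9°] cycloidal, h=5: full span → s += 5 → s = 26.0000
seg 4 [142.9°–213.5°] dwell: s stays 26.0000
seg 5 [213.5°–261.4°] simple-harmonic, h=-13: θ=239.3° here. β=25.8, B=47.9. -13/2·(1 − cos(π·0.5386)) = -7.2867 → s = 18.7133

18.7133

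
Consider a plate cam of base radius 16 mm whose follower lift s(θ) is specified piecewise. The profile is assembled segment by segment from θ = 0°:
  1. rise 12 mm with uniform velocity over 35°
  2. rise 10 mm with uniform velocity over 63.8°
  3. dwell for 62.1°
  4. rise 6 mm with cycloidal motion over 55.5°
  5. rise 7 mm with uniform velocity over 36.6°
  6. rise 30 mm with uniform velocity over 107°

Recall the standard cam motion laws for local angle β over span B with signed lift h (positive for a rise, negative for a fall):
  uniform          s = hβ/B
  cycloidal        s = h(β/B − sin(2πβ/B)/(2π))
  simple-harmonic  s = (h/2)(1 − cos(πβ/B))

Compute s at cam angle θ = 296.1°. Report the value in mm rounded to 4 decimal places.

seg 1 [0°–35°] uniform, h=12: full span → s += 12 → s = 12.0000
seg 2 [35°–98.8°] uniform, h=10: full span → s += 10 → s = 22.0000
seg 3 [98.8°–160.9°] dwell: s stays 22.0000
seg 4 [160.9°–216.4°] cycloidal, h=6: full span → s += 6 → s = 28.0000
seg 5 [216.4°–253°] uniform, h=7: full span → s += 7 → s = 35.0000
seg 6 [253°–360°] uniform, h=30: θ=296.1° here. β=43.1, B=107. 30·43.1/107 = 12.0841 → s = 47.0841

47.0841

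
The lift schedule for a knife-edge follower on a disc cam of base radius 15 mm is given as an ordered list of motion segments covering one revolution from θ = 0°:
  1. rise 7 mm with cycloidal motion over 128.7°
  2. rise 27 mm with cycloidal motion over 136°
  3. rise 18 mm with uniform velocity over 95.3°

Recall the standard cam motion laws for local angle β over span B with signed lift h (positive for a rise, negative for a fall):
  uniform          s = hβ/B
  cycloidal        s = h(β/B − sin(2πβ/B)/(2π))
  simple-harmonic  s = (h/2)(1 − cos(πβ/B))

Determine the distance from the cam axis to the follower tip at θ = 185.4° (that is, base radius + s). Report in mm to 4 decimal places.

seg 1 [0°–128.7°] cycloidal, h=7: full span → s += 7 → s = 7.0000
seg 2 [128.7°–264.7°] cycloidal, h=27: θ=185.4° here. β=56.7, B=136. 27·(0.4169 − sin(2π·0.4169)/(2π)) = 9.1138 → s = 16.1138
radial distance = base radius + s = 15 + 16.1138 = 31.1138

31.1138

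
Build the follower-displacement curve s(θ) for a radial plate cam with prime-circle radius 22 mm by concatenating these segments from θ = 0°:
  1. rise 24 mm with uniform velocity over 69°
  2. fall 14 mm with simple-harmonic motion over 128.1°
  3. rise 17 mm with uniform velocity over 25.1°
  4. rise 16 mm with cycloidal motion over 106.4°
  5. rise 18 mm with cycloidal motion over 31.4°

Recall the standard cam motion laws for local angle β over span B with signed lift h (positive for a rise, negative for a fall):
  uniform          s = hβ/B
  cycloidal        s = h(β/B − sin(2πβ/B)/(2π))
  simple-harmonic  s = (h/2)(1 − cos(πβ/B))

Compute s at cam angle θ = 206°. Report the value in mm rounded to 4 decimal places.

seg 1 [0°–69°] uniform, h=24: full span → s += 24 → s = 24.0000
seg 2 [69°–197.1°] simple-harmonic, h=-14: full span → s += -14 → s = 10.0000
seg 3 [197.1°–222.2°] uniform, h=17: θ=206° here. β=8.9, B=25.1. 17·8.9/25.1 = 6.0279 → s = 16.0279

16.0279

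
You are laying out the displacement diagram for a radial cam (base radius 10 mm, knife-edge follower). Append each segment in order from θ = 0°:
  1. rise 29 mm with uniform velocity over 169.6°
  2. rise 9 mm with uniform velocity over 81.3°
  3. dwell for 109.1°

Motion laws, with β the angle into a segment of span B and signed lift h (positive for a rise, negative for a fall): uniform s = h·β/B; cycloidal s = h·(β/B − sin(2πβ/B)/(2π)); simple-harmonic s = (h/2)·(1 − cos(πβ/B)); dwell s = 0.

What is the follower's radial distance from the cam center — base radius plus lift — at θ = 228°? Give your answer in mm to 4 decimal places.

seg 1 [0°–169.6°] uniform, h=29: full span → s += 29 → s = 29.0000
seg 2 [169.6°–250.9°] uniform, h=9: θ=228° here. β=58.4, B=81.3. 9·58.4/81.3 = 6.4649 → s = 35.4649
radial distance = base radius + s = 10 + 35.4649 = 45.4649

45.4649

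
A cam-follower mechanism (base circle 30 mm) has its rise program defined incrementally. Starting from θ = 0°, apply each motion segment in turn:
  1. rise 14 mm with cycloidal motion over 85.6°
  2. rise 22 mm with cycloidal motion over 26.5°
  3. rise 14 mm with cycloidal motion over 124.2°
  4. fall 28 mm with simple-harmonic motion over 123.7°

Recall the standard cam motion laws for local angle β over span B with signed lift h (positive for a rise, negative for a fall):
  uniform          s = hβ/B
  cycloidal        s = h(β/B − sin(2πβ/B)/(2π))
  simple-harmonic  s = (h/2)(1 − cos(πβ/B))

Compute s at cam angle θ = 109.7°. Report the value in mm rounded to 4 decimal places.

seg 1 [0°–85.6°] cycloidal, h=14: full span → s += 14 → s = 14.0000
seg 2 [85.6°–112.1°] cycloidal, h=22: θ=109.7° here. β=24.1, B=26.5. 22·(0.9094 − sin(2π·0.9094)/(2π)) = 21.8942 → s = 35.8942

35.8942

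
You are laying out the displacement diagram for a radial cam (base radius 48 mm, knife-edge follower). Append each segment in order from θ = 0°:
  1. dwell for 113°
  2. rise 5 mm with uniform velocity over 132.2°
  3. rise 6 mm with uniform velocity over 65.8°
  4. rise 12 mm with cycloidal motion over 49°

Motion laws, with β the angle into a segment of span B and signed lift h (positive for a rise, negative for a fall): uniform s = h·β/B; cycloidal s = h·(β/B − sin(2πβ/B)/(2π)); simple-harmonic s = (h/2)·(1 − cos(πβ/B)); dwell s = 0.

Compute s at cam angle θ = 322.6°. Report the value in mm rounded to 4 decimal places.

seg 1 [0°–113°] dwell: s stays 0.0000
seg 2 [113°–245.2°] uniform, h=5: full span → s += 5 → s = 5.0000
seg 3 [245.2°–311°] uniform, h=6: full span → s += 6 → s = 11.0000
seg 4 [311°–360°] cycloidal, h=12: θ=322.6° here. β=11.6, B=49. 12·(0.2367 − sin(2π·0.2367)/(2π)) = 0.9376 → s = 11.9376

11.9376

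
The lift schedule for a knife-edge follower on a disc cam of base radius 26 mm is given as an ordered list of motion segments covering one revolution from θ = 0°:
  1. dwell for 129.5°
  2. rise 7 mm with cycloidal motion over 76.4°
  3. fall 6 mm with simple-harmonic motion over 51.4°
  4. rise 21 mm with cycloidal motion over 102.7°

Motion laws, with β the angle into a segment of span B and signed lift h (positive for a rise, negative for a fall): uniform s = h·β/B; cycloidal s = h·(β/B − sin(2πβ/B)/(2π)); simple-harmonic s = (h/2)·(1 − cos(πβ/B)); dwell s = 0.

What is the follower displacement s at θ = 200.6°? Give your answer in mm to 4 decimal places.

seg 1 [0°–129.5°] dwell: s stays 0.0000
seg 2 [129.5°–205.9°] cycloidal, h=7: θ=200.6° here. β=71.1, B=76.4. 7·(0.9306 − sin(2π·0.9306)/(2π)) = 6.9848 → s = 6.9848

6.9848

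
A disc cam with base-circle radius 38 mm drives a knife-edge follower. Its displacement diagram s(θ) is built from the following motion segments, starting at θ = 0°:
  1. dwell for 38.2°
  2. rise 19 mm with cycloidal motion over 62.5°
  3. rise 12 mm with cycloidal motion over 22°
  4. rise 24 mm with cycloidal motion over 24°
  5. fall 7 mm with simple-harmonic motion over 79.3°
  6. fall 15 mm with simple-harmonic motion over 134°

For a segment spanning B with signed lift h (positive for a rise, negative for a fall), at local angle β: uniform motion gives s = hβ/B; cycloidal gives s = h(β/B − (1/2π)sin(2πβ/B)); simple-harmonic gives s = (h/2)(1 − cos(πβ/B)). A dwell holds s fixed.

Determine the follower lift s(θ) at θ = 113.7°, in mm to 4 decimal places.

seg 1 [0°–38.2°] dwell: s stays 0.0000
seg 2 [38.2°–100.7°] cycloidal, h=19: full span → s += 19 → s = 19.0000
seg 3 [100.7°–122.7°] cycloidal, h=12: θ=113.7° here. β=13, B=22. 12·(0.5909 − sin(2π·0.5909)/(2π)) = 8.1235 → s = 27.1235

27.1235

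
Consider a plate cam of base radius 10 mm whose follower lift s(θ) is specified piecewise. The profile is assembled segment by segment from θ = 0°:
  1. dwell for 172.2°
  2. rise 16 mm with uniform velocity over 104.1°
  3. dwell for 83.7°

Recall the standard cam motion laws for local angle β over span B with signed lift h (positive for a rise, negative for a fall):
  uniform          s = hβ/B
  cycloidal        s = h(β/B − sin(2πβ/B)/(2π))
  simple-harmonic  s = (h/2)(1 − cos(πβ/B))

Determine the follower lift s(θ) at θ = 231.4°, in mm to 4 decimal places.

seg 1 [0°–172.2°] dwell: s stays 0.0000
seg 2 [172.2°–276.3°] uniform, h=16: θ=231.4° here. β=59.2, B=104.1. 16·59.2/104.1 = 9.0989 → s = 9.0989

9.0989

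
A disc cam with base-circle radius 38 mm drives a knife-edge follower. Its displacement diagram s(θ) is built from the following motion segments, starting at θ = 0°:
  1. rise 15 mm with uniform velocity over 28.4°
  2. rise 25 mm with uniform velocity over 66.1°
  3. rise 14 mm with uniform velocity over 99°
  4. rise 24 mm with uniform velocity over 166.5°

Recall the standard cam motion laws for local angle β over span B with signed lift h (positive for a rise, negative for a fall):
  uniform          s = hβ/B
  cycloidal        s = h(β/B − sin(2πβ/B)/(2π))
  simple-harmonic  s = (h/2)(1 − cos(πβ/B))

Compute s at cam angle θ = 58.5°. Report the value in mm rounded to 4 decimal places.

seg 1 [0°–28.4°] uniform, h=15: full span → s += 15 → s = 15.0000
seg 2 [28.4°–94.5°] uniform, h=25: θ=58.5° here. β=30.1, B=66.1. 25·30.1/66.1 = 11.3843 → s = 26.3843

26.3843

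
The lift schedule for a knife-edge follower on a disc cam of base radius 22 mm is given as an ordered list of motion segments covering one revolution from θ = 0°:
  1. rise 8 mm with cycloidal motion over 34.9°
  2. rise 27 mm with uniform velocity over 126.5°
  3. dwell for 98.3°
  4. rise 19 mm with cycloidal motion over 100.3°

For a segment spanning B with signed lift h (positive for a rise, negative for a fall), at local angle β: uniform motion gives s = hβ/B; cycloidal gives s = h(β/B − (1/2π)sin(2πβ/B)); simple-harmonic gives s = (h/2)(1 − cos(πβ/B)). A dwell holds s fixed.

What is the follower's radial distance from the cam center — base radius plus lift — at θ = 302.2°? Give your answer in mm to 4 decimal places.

seg 1 [0°–34.9°] cycloidal, h=8: full span → s += 8 → s = 8.0000
seg 2 [34.9°–161.4°] uniform, h=27: full span → s += 27 → s = 35.0000
seg 3 [161.4°–259.7°] dwell: s stays 35.0000
seg 4 [259.7°–360°] cycloidal, h=19: θ=302.2° here. β=42.5, B=100.3. 19·(0.4237 − sin(2π·0.4237)/(2π)) = 6.6565 → s = 41.6565
radial distance = base radius + s = 22 + 41.6565 = 63.6565

63.6565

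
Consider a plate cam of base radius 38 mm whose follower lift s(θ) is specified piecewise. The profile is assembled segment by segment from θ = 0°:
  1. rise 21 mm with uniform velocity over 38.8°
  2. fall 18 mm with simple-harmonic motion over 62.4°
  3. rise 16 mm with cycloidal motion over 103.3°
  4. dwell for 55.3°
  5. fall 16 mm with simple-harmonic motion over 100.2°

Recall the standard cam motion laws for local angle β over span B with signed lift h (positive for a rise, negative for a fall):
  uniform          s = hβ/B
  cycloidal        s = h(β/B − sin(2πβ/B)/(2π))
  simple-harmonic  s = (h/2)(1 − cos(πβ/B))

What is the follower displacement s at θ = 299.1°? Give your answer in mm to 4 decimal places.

seg 1 [0°–38.8°] uniform, h=21: full span → s += 21 → s = 21.0000
seg 2 [38.8°–101.2°] simple-harmonic, h=-18: full span → s += -18 → s = 3.0000
seg 3 [101.2°–204.5°] cycloidal, h=16: full span → s += 16 → s = 19.0000
seg 4 [204.5°–259.8°] dwell: s stays 19.0000
seg 5 [259.8°–360°] simple-harmonic, h=-16: θ=299.1° here. β=39.3, B=100.2. -16/2·(1 − cos(π·0.3922)) = -5.3426 → s = 13.6574

13.6574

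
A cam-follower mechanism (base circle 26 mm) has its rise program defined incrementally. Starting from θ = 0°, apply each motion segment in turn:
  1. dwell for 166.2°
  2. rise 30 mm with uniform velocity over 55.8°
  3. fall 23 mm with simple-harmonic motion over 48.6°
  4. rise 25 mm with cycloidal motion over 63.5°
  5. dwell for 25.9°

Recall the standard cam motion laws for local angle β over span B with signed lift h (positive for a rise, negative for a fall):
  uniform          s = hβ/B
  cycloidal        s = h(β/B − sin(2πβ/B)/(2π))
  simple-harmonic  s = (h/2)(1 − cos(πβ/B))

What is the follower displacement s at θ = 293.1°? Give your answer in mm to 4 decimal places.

seg 1 [0°–166.2°] dwell: s stays 0.0000
seg 2 [166.2°–222°] uniform, h=30: full span → s += 30 → s = 30.0000
seg 3 [222°–270.6°] simple-harmonic, h=-23: full span → s += -23 → s = 7.0000
seg 4 [270.6°–334.1°] cycloidal, h=25: θ=293.1° here. β=22.5, B=63.5. 25·(0.3543 − sin(2π·0.3543)/(2π)) = 5.7041 → s = 12.7041

12.7041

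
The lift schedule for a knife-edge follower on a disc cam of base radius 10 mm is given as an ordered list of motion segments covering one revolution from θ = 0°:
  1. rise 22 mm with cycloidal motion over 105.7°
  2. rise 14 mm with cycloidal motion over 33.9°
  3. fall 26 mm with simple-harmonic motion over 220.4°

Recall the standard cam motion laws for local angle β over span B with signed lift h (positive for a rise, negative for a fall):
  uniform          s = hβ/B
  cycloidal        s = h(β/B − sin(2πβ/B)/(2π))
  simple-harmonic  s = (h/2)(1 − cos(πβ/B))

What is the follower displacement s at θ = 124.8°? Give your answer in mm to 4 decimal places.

seg 1 [0°–105.7°] cycloidal, h=22: full span → s += 22 → s = 22.0000
seg 2 [105.7°–139.6°] cycloidal, h=14: θ=124.8° here. β=19.1, B=33.9. 14·(0.5634 − sin(2π·0.5634)/(2π)) = 8.7525 → s = 30.7525

30.7525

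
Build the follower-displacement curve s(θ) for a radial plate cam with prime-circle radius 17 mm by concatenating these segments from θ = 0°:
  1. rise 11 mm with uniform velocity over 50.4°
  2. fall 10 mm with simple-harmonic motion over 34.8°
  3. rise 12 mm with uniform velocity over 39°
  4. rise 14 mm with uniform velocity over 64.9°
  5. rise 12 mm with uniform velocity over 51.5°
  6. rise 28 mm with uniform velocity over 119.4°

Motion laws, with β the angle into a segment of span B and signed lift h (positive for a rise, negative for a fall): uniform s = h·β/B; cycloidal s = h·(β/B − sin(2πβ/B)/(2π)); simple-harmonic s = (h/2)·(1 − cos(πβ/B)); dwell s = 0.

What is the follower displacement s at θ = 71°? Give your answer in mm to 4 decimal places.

seg 1 [0°–50.4°] uniform, h=11: full span → s += 11 → s = 11.0000
seg 2 [50.4°–85.2°] simple-harmonic, h=-10: θ=71° here. β=20.6, B=34.8. -10/2·(1 − cos(π·0.5920)) = -6.4244 → s = 4.5756

4.5756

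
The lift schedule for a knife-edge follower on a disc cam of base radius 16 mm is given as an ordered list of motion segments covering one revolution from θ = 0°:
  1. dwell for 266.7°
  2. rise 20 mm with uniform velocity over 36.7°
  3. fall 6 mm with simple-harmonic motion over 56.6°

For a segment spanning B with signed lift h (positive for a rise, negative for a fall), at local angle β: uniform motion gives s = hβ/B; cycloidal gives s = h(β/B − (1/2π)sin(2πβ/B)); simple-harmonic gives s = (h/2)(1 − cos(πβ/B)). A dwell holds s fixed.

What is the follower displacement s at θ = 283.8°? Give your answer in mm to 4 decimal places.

seg 1 [0°–266.7°] dwell: s stays 0.0000
seg 2 [266.7°–303.4°] uniform, h=20: θ=283.8° here. β=17.1, B=36.7. 20·17.1/36.7 = 9.3188 → s = 9.3188

9.3188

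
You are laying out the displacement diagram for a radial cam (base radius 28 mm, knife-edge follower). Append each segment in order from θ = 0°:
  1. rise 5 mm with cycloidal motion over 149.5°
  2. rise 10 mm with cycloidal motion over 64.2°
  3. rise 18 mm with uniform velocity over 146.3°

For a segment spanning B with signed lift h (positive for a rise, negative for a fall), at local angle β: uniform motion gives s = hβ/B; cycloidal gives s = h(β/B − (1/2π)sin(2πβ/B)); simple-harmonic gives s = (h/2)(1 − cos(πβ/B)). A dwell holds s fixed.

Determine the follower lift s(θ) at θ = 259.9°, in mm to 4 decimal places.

seg 1 [0°–149.5°] cycloidal, h=5: full span → s += 5 → s = 5.0000
seg 2 [149.5°–213.7°] cycloidal, h=10: full span → s += 10 → s = 15.0000
seg 3 [213.7°–360°] uniform, h=18: θ=259.9° here. β=46.2, B=146.3. 18·46.2/146.3 = 5.6842 → s = 20.6842

20.6842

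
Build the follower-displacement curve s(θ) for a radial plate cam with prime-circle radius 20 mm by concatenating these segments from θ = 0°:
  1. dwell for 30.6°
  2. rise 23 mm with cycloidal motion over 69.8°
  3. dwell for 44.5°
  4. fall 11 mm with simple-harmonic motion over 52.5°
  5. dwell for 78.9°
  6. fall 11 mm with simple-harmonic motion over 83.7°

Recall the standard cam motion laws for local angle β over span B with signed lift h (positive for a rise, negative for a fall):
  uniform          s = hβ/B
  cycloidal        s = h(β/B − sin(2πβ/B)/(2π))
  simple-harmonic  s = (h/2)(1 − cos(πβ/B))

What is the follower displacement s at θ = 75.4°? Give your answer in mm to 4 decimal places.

seg 1 [0°–30.6°] dwell: s stays 0.0000
seg 2 [30.6°–100.4°] cycloidal, h=23: θ=75.4° here. β=44.8, B=69.8. 23·(0.6418 − sin(2π·0.6418)/(2π)) = 17.6094 → s = 17.6094

17.6094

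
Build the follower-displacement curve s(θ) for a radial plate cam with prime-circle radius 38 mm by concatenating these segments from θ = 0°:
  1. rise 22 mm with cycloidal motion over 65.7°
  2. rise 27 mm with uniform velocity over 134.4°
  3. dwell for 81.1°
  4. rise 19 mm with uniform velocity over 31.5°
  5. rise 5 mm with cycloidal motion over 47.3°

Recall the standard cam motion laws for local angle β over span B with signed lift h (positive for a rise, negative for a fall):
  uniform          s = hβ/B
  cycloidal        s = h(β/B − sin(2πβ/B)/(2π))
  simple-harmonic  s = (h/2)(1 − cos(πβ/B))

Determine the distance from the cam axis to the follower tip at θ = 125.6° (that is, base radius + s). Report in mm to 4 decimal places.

seg 1 [0°–65.7°] cycloidal, h=22: full span → s += 22 → s = 22.0000
seg 2 [65.7°–200.1°] uniform, h=27: θ=125.6° here. β=59.9, B=134.4. 27·59.9/134.4 = 12.0335 → s = 34.0335
radial distance = base radius + s = 38 + 34.0335 = 72.0335

72.0335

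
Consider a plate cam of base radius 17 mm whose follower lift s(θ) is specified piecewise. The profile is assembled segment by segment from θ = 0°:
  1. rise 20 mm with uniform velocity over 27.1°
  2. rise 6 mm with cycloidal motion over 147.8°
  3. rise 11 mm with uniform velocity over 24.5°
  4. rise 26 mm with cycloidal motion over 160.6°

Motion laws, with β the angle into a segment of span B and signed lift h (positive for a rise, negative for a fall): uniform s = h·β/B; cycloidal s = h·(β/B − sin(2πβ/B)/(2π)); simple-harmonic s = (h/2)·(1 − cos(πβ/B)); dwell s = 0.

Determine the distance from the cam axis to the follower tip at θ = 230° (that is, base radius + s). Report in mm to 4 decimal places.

seg 1 [0°–27.1°] uniform, h=20: full span → s += 20 → s = 20.0000
seg 2 [27.1°–174.9°] cycloidal, h=6: full span → s += 6 → s = 26.0000
seg 3 [174.9°–199.4°] uniform, h=11: full span → s += 11 → s = 37.0000
seg 4 [199.4°–360°] cycloidal, h=26: θ=230° here. β=30.6, B=160.6. 26·(0.1905 − sin(2π·0.1905)/(2π)) = 1.1014 → s = 38.1014
radial distance = base radius + s = 17 + 38.1014 = 55.1014

55.1014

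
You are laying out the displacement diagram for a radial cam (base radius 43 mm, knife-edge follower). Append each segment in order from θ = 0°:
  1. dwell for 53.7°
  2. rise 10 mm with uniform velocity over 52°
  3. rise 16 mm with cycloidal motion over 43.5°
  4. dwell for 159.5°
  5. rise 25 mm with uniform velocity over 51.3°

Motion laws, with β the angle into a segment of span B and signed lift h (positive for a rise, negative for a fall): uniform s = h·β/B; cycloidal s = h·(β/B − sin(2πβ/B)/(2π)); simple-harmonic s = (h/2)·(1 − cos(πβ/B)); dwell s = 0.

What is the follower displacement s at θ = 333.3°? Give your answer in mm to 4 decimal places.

seg 1 [0°–53.7°] dwell: s stays 0.0000
seg 2 [53.7°–105.7°] uniform, h=10: full span → s += 10 → s = 10.0000
seg 3 [105.7°–149.2°] cycloidal, h=16: full span → s += 16 → s = 26.0000
seg 4 [149.2°–308.7°] dwell: s stays 26.0000
seg 5 [308.7°–360°] uniform, h=25: θ=333.3° here. β=24.6, B=51.3. 25·24.6/51.3 = 11.9883 → s = 37.9883

37.9883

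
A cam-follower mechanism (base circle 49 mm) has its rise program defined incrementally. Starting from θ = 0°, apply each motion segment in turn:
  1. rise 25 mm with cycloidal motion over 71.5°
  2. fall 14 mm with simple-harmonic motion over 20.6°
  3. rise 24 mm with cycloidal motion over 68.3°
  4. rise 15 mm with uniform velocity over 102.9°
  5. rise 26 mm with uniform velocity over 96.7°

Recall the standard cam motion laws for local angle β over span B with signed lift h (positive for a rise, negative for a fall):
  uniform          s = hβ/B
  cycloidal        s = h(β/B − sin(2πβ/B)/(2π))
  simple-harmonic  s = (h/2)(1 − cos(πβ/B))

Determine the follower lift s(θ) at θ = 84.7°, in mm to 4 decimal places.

seg 1 [0°–71.5°] cycloidal, h=25: full span → s += 25 → s = 25.0000
seg 2 [71.5°–92.1°] simple-harmonic, h=-14: θ=84.7° here. β=13.2, B=20.6. -14/2·(1 − cos(π·0.6408)) = -9.9959 → s = 15.0041

15.0041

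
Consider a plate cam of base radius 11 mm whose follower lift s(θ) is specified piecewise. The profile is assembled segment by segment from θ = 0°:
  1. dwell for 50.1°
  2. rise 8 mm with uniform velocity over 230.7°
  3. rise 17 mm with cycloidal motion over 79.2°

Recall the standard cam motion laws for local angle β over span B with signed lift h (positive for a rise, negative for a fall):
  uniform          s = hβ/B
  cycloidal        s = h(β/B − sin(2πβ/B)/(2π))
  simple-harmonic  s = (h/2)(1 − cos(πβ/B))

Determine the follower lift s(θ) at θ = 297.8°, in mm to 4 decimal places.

seg 1 [0°–50.1°] dwell: s stays 0.0000
seg 2 [50.1°–280.8°] uniform, h=8: full span → s += 8 → s = 8.0000
seg 3 [280.8°–360°] cycloidal, h=17: θ=297.8° here. β=17, B=79.2. 17·(0.2146 − sin(2π·0.2146)/(2π)) = 1.0098 → s = 9.0098

9.0098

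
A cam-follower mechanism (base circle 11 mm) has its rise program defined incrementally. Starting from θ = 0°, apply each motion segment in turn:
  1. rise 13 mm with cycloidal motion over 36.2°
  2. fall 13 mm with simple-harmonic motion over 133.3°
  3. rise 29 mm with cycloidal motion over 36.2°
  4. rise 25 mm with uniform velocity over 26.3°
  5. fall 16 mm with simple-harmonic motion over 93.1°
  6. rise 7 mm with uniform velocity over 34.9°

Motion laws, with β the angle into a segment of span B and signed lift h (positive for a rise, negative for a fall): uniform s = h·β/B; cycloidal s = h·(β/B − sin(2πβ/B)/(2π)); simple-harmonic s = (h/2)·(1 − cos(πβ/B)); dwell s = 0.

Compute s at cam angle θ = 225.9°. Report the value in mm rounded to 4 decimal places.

seg 1 [0°–36.2°] cycloidal, h=13: full span → s += 13 → s = 13.0000
seg 2 [36.2°–169.5°] simple-harmonic, h=-13: full span → s += -13 → s = 0.0000
seg 3 [169.5°–205.7°] cycloidal, h=29: full span → s += 29 → s = 29.0000
seg 4 [205.7°–232°] uniform, h=25: θ=225.9° here. β=20.2, B=26.3. 25·20.2/26.3 = 19.2015 → s = 48.2015

48.2015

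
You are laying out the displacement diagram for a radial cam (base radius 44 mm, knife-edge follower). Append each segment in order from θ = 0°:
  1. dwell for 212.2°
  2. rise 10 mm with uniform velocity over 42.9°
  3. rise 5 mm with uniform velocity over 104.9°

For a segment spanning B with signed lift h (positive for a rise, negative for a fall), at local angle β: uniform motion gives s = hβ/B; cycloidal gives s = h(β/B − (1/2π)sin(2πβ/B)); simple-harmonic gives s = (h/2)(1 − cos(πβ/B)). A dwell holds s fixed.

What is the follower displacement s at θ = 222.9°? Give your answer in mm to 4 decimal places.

seg 1 [0°–212.2°] dwell: s stays 0.0000
seg 2 [212.2°–255.1°] uniform, h=10: θ=222.9° here. β=10.7, B=42.9. 10·10.7/42.9 = 2.4942 → s = 2.4942

2.4942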